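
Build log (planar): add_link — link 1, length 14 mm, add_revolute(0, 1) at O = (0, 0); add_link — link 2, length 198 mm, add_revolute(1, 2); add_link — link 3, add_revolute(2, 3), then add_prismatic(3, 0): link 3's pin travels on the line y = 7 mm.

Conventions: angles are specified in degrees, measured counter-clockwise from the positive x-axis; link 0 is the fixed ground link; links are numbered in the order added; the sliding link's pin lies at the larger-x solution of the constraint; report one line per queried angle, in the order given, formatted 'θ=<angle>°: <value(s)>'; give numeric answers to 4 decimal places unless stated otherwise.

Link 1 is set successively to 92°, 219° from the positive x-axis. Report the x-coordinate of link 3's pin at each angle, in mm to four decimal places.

geometry: r = 14 mm, L = 198 mm, e = 7 mm
θ=92°: crank pin P = (r cos θ, r sin θ) = (-0.488593, 13.991472)
θ=92°: h = r sin θ − e = 13.991472 − 7 = 6.991472
θ=92°: x = r cos θ + √(L² − h²) = -0.488593 + 197.876525 = 197.387932
θ=219°: crank pin P = (r cos θ, r sin θ) = (-10.880043, -8.810485)
θ=219°: h = r sin θ − e = -8.810485 − 7 = -15.810485
θ=219°: x = r cos θ + √(L² − h²) = -10.880043 + 197.367750 = 186.487706

θ=92°: 197.3879
θ=219°: 186.4877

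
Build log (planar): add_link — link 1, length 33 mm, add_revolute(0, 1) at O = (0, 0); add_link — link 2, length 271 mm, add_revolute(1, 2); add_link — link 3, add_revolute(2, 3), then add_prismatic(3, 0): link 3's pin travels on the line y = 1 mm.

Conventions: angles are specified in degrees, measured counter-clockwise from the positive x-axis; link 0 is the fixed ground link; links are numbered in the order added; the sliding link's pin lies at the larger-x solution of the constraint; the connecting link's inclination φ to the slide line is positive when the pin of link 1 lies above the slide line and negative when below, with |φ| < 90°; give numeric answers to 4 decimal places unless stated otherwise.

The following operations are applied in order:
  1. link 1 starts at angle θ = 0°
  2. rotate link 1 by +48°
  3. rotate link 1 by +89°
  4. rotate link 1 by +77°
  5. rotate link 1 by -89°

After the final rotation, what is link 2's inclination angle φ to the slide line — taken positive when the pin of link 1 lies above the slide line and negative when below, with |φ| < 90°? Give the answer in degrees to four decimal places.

geometry: r = 33 mm, L = 271 mm, e = 1 mm; θ starts at 0°
rotate link 1 by +48°: θ ← 0° +48° = 48°
rotate link 1 by +89°: θ ← 48° +89° = 137°
rotate link 1 by +77°: θ ← 137° +77° = 214°
rotate link 1 by -89°: θ ← 214° -89° = 125°
h = r sin θ − e = 27.032017 − 1 = 26.032017
sin φ = h / L = 26.032017 / 271 = 0.09605911
φ = arcsin(0.09605911) = 5.512281°

5.5123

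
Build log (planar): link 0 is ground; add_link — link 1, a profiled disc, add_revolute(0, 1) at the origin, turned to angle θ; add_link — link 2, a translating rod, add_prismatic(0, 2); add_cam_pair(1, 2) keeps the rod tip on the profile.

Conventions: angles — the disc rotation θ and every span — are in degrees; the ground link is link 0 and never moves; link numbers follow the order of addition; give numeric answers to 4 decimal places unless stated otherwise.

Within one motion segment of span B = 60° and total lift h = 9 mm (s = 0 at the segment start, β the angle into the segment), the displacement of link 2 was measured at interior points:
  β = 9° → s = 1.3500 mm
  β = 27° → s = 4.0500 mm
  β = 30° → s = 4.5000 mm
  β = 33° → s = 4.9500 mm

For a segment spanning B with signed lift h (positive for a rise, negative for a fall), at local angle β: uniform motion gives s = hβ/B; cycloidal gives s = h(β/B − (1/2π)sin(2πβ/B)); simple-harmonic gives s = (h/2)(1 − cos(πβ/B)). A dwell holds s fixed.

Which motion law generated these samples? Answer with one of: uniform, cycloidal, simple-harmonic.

candidates at β/B = r: uniform s = h·r (linear in β); cycloidal s = h·(r − sin(2πr)/(2π)); simple-harmonic s = (h/2)(1 − cos(πr))
β=9°: printed 1.3500 | uniform 1.3500, cycloidal 0.1912, simple-harmonic 0.4905
β=27°: printed 4.0500 | uniform 4.0500, cycloidal 3.6074, simple-harmonic 3.7960
β=30°: printed 4.5000 | uniform 4.5000, cycloidal 4.5000, simple-harmonic 4.5000
β=33°: printed 4.9500 | uniform 4.9500, cycloidal 5.3926, simple-harmonic 5.2040
only one law matches every sample → uniform

uniform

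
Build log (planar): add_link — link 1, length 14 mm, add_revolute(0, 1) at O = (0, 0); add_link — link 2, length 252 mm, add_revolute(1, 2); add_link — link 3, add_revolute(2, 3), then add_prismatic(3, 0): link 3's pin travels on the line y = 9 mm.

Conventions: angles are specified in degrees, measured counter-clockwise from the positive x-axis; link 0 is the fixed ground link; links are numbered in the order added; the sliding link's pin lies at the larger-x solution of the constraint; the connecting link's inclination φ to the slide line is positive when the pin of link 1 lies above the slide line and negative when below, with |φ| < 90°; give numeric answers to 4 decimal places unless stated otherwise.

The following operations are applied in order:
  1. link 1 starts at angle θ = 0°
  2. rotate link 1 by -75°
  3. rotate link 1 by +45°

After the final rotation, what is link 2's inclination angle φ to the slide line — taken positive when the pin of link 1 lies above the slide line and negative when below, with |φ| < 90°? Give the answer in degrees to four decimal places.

geometry: r = 14 mm, L = 252 mm, e = 9 mm; θ starts at 0°
rotate link 1 by -75°: θ ← 0° -75° = -75°
rotate link 1 by +45°: θ ← -75° +45° = -30°
h = r sin θ − e = -7.000000 − 9 = -16.000000
sin φ = h / L = -16.000000 / 252 = -0.06349206
φ = arcsin(-0.06349206) = -3.640276°

-3.6403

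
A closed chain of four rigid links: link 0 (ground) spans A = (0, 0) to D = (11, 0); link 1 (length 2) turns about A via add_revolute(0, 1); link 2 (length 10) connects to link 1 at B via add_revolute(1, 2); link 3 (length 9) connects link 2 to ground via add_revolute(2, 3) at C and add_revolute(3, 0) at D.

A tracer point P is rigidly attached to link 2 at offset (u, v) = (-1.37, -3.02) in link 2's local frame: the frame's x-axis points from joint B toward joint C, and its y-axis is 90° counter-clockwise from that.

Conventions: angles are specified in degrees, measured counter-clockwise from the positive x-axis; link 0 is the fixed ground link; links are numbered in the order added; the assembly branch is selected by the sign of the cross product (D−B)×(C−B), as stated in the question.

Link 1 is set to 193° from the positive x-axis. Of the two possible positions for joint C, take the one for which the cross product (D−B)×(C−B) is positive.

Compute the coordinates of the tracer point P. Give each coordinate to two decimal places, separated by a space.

A=(0,0), D=(11.00,0)
B = A + 2.00·(cos193°, sin193°) = (-1.9487, -0.4499)
|BD| = 12.9566
circle(B,10.00) ∩ circle(D,9.00): a=7.2115, h=6.9278
  candidates: C₊=(5.0178,6.7241) cross=89.760; C₋=(5.4990,-7.1231) cross=-89.760
  branch + wants cross > 0 → take C=(5.0178,6.7241) (cross=89.760)
ex = (C−B)/|BC| = (0.6967,0.7174); ey = (-0.7174,0.6967)
P = B + -1.37·ex + -3.02·ey = (-0.7366,-3.5367)

-0.74 -3.54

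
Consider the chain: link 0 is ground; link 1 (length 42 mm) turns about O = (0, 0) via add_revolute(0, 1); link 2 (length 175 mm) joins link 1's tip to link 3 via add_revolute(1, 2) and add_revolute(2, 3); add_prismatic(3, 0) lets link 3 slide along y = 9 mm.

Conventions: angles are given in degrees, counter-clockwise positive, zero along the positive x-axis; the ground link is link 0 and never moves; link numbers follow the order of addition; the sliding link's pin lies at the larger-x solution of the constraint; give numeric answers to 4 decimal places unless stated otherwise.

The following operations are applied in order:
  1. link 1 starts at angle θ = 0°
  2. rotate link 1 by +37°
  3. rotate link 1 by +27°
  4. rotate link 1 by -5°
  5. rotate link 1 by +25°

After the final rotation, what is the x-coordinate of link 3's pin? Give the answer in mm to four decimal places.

geometry: r = 42 mm, L = 175 mm, e = 9 mm; θ starts at 0°
rotate link 1 by +37°: θ ← 0° +37° = 37°
rotate link 1 by +27°: θ ← 37° +27° = 64°
rotate link 1 by -5°: θ ← 64° -5° = 59°
rotate link 1 by +25°: θ ← 59° +25° = 84°
crank pin P = (r cos θ, r sin θ) = (4.390195, 41.769920)
h = r sin θ − e = 41.769920 − 9 = 32.769920
x = r cos θ + √(L² − h²) = 4.390195 + 171.904428 = 176.294623

176.2946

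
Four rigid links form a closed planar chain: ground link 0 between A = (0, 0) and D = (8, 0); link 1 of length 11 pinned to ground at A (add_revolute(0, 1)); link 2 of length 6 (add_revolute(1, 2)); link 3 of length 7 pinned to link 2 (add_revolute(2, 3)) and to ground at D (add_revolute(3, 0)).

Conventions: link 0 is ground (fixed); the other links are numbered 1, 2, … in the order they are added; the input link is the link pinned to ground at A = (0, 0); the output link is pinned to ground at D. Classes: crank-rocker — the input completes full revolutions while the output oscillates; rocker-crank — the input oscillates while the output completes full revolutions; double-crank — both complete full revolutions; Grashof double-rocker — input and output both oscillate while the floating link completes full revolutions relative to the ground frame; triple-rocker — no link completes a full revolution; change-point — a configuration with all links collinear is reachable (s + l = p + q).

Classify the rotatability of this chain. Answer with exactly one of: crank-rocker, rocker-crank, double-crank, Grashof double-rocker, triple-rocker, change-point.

lengths: ground=8, input=11, coupler=6, output=7
sorted: s=6 (shortest), l=11 (longest), p+q=15
s + l = 17 vs p + q = 15
s + l > p + q → non-Grashof → no link fully rotates → triple-rocker

triple-rocker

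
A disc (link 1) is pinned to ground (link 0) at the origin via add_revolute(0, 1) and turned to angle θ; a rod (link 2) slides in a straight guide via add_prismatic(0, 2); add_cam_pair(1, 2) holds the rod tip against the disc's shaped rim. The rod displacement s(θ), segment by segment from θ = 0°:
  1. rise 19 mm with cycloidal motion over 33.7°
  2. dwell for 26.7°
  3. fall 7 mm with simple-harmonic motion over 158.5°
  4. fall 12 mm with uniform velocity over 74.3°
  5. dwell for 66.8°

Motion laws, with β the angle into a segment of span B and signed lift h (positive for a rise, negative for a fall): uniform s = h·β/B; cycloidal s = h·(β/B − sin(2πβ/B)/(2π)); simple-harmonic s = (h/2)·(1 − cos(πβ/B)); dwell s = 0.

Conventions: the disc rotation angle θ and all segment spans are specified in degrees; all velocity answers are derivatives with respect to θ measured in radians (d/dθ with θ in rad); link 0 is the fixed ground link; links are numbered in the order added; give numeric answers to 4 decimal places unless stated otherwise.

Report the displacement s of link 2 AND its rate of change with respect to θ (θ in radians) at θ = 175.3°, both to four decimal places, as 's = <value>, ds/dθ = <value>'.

segment 1 (0° to 33.7°, cycloidal, h = 19) is passed completely: s = 0.0000 + (19) = 19.0000
segment 2 (33.7° to 60.4°, dwell): s unchanged at 19.0000
θ = 175.3° falls in segment 3 (60.4° to 218.9°, simple-harmonic, h = -7): β = 175.3 − 60.4 = 114.9°, B = 158.5°; Δs = -7/2·(1 − cos(π·0.7249)) = -5.7724; s = 19.0000 − 5.7724 = 13.2276
velocity in seg [60.4°–218.9°] (simple-harmonic), θ in radians: β = 114.9° = 2.0054 rad, B = 158.5° = 2.7663 rad; ds/dθ = (πh/(2B)) sin(πβ/B) = (π·(-7)/(2·2.7663)) sin(π·0.7249) = -3.023073 mm/rad

s = 13.2276, ds/dθ = -3.0231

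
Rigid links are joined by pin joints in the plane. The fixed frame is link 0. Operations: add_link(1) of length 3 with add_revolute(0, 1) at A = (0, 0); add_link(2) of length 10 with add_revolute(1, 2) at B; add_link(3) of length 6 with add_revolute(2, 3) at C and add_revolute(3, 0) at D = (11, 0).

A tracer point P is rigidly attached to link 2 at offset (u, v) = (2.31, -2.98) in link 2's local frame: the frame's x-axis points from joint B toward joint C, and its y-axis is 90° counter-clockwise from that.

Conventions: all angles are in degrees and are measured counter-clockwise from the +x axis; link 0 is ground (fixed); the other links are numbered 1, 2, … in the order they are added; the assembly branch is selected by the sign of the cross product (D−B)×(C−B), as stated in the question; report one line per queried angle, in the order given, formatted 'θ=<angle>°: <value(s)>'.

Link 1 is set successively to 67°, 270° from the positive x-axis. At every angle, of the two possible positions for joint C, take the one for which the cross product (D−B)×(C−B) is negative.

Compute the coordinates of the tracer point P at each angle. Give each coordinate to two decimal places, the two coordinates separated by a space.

A=(0,0), D=(11.00,0)
θ=67°: B = A + 3.00·(cos67°, sin67°) = (1.1722, 2.7615)
θ=67°: |BD| = 10.2084
θ=67°: circle(B,10.00) ∩ circle(D,6.00): a=8.2389, h=5.6675
θ=67°:   candidates: C₊=(10.6370,5.9890) cross=57.857; C₋=(7.5707,-4.9234) cross=-57.857
θ=67°:   branch - wants cross < 0 → take C=(7.5707,-4.9234) (cross=-57.857)
θ=67°: ex = (C−B)/|BC| = (0.6399,-0.7685); ey = (0.7685,0.6399)
θ=67°: P = B + 2.31·ex + -2.98·ey = (0.3601,-0.9205)
θ=270°: B = A + 3.00·(cos270°, sin270°) = (-0.0000, -3.0000)
θ=270°: |BD| = 11.4018
θ=270°: circle(B,10.00) ∩ circle(D,6.00): a=8.5075, h=5.2558
θ=270°:   candidates: C₊=(6.8248,4.3090) cross=59.925; C₋=(9.5906,-5.8321) cross=-59.925
θ=270°:   branch - wants cross < 0 → take C=(9.5906,-5.8321) (cross=-59.925)
θ=270°: ex = (C−B)/|BC| = (0.9591,-0.2832); ey = (0.2832,0.9591)
θ=270°: P = B + 2.31·ex + -2.98·ey = (1.3715,-6.5122)

θ=67°: 0.36 -0.92
θ=270°: 1.37 -6.51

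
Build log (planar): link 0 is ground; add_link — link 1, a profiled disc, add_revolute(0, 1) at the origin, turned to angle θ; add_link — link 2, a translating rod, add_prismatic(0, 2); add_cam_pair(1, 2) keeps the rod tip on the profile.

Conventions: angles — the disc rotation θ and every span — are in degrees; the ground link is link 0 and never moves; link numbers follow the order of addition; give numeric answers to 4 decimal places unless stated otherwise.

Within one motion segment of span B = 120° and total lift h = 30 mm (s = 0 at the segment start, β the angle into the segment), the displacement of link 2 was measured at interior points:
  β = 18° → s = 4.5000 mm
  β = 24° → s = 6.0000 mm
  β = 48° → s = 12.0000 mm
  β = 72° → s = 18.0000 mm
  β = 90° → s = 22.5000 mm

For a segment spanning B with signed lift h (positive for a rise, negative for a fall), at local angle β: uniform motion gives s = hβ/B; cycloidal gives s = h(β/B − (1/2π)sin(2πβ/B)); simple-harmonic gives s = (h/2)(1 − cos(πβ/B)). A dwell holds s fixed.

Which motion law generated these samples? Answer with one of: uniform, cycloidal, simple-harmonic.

candidates at β/B = r: uniform s = h·r (linear in β); cycloidal s = h·(r − sin(2πr)/(2π)); simple-harmonic s = (h/2)(1 − cos(πr))
β=18°: printed 4.5000 | uniform 4.5000, cycloidal 0.6372, simple-harmonic 1.6349
β=24°: printed 6.0000 | uniform 6.0000, cycloidal 1.4590, simple-harmonic 2.8647
β=48°: printed 12.0000 | uniform 12.0000, cycloidal 9.1935, simple-harmonic 10.3647
β=72°: printed 18.0000 | uniform 18.0000, cycloidal 20.8065, simple-harmonic 19.6353
β=90°: printed 22.5000 | uniform 22.5000, cycloidal 27.2746, simple-harmonic 25.6066
only one law matches every sample → uniform

uniform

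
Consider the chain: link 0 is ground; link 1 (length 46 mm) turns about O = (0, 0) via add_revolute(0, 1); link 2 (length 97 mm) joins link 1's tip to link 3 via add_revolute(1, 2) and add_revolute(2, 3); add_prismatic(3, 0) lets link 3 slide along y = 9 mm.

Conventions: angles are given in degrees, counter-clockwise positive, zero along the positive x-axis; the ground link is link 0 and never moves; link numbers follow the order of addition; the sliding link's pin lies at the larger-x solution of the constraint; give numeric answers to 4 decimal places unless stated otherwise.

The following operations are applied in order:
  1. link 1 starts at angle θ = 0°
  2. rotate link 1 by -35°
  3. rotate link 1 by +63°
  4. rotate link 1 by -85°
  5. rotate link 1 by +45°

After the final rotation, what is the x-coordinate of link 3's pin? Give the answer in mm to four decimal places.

geometry: r = 46 mm, L = 97 mm, e = 9 mm; θ starts at 0°
rotate link 1 by -35°: θ ← 0° -35° = -35°
rotate link 1 by +63°: θ ← -35° +63° = 28°
rotate link 1 by -85°: θ ← 28° -85° = -57°
rotate link 1 by +45°: θ ← -57° +45° = -12°
crank pin P = (r cos θ, r sin θ) = (44.994790, -9.563938)
h = r sin θ − e = -9.563938 − 9 = -18.563938
x = r cos θ + √(L² − h²) = 44.994790 + 95.207039 = 140.201828

140.2018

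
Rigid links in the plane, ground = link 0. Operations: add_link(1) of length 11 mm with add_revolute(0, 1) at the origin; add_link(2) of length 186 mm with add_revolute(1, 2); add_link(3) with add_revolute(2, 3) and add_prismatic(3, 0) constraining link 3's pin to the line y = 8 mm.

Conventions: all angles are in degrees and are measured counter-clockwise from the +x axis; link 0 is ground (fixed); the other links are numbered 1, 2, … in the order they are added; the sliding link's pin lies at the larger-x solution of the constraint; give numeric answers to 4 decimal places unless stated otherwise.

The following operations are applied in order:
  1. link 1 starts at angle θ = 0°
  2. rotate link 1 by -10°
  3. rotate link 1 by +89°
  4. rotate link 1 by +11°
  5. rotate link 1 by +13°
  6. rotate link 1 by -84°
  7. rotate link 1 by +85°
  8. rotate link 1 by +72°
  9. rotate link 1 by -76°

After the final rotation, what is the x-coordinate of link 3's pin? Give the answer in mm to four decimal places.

geometry: r = 11 mm, L = 186 mm, e = 8 mm; θ starts at 0°
rotate link 1 by -10°: θ ← 0° -10° = -10°
rotate link 1 by +89°: θ ← -10° +89° = 79°
rotate link 1 by +11°: θ ← 79° +11° = 90°
rotate link 1 by +13°: θ ← 90° +13° = 103°
rotate link 1 by -84°: θ ← 103° -84° = 19°
rotate link 1 by +85°: θ ← 19° +85° = 104°
rotate link 1 by +72°: θ ← 104° +72° = 176°
rotate link 1 by -76°: θ ← 176° -76° = 100°
crank pin P = (r cos θ, r sin θ) = (-1.910130, 10.832885)
h = r sin θ − e = 10.832885 − 8 = 2.832885
x = r cos θ + √(L² − h²) = -1.910130 + 185.978426 = 184.068296

184.0683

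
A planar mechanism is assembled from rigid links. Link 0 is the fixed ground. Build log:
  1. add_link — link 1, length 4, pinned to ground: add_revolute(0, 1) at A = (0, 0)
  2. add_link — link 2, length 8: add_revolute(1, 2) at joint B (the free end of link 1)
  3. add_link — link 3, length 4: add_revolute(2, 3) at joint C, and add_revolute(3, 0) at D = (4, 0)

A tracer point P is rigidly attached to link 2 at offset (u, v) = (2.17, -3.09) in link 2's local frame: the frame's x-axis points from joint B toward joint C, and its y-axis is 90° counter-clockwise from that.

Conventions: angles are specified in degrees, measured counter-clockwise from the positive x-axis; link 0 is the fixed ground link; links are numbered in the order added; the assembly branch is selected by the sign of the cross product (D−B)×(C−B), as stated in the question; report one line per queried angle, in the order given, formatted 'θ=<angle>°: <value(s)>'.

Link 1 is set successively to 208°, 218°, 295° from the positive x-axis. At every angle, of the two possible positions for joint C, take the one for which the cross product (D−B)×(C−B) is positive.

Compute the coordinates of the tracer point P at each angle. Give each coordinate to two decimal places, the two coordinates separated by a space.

A=(0,0), D=(4.00,0)
θ=208°: B = A + 4.00·(cos208°, sin208°) = (-3.5318, -1.8779)
θ=208°: |BD| = 7.7624
θ=208°: circle(B,8.00) ∩ circle(D,4.00): a=6.9730, h=3.9213
θ=208°:   candidates: C₊=(2.2854,3.6139) cross=30.439; C₋=(4.1828,-3.9958) cross=-30.439
θ=208°:   branch + wants cross > 0 → take C=(2.2854,3.6139) (cross=30.439)
θ=208°: ex = (C−B)/|BC| = (0.7272,0.6865); ey = (-0.6865,0.7272)
θ=208°: P = B + 2.17·ex + -3.09·ey = (0.1673,-2.6351)
θ=218°: B = A + 4.00·(cos218°, sin218°) = (-3.1520, -2.4626)
θ=218°: |BD| = 7.5641
θ=218°: circle(B,8.00) ∩ circle(D,4.00): a=6.9549, h=3.9533
θ=218°:   candidates: C₊=(2.1369,3.5396) cross=29.904; C₋=(4.7111,-3.9363) cross=-29.904
θ=218°:   branch + wants cross > 0 → take C=(2.1369,3.5396) (cross=29.904)
θ=218°: ex = (C−B)/|BC| = (0.6611,0.7503); ey = (-0.7503,0.6611)
θ=218°: P = B + 2.17·ex + -3.09·ey = (0.6010,-2.8774)
θ=295°: B = A + 4.00·(cos295°, sin295°) = (1.6905, -3.6252)
θ=295°: |BD| = 4.2984
θ=295°: circle(B,8.00) ∩ circle(D,4.00): a=7.7327, h=2.0508
θ=295°:   candidates: C₊=(4.1156,3.9983) cross=8.815; C₋=(7.5749,1.7946) cross=-8.815
θ=295°:   branch + wants cross > 0 → take C=(4.1156,3.9983) (cross=8.815)
θ=295°: ex = (C−B)/|BC| = (0.3031,0.9529); ey = (-0.9529,0.3031)
θ=295°: P = B + 2.17·ex + -3.09·ey = (5.2929,-2.4941)

θ=208°: 0.17 -2.64
θ=218°: 0.60 -2.88
θ=295°: 5.29 -2.49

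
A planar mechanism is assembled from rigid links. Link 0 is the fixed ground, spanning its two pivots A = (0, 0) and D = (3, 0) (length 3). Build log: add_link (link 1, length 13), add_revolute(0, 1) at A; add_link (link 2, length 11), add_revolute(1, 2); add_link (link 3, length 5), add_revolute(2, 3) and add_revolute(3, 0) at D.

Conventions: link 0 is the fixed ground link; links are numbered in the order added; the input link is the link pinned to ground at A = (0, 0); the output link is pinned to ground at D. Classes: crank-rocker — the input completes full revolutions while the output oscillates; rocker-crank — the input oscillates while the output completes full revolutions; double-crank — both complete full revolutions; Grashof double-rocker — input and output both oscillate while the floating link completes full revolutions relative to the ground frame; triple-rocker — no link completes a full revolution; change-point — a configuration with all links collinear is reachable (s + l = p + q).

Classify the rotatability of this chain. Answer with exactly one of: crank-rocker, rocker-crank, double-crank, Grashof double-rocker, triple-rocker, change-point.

lengths: ground=3, input=13, coupler=11, output=5
sorted: s=3 (shortest), l=13 (longest), p+q=16
s + l = 16 vs p + q = 16
s + l = p + q → change-point (collinear configuration reachable)

change-point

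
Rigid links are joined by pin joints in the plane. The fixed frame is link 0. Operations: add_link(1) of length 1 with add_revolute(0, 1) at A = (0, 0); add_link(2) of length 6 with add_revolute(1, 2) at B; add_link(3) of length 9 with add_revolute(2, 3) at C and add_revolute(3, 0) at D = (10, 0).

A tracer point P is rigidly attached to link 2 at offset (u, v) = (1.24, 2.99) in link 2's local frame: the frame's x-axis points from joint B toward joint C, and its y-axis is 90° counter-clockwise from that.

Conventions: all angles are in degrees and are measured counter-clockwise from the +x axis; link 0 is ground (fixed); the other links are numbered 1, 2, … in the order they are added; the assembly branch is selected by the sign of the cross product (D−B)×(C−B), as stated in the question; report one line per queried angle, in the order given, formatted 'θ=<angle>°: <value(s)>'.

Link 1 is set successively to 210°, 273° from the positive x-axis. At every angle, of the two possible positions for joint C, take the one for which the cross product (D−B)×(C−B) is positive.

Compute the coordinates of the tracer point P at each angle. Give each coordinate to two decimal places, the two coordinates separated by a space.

A=(0,0), D=(10.00,0)
θ=210°: B = A + 1.00·(cos210°, sin210°) = (-0.8660, -0.5000)
θ=210°: |BD| = 10.8775
θ=210°: circle(B,6.00) ∩ circle(D,9.00): a=3.3703, h=4.9640
θ=210°:   candidates: C₊=(2.2725,4.6137) cross=53.996; C₋=(2.7289,-5.3038) cross=-53.996
θ=210°:   branch + wants cross > 0 → take C=(2.2725,4.6137) (cross=53.996)
θ=210°: ex = (C−B)/|BC| = (0.5231,0.8523); ey = (-0.8523,0.5231)
θ=210°: P = B + 1.24·ex + 2.99·ey = (-2.7657,2.1209)
θ=273°: B = A + 1.00·(cos273°, sin273°) = (0.0523, -0.9986)
θ=273°: |BD| = 9.9977
θ=273°: circle(B,6.00) ∩ circle(D,9.00): a=2.7483, h=5.3336
θ=273°:   candidates: C₊=(2.2541,4.5828) cross=53.323; C₋=(3.3196,-6.0310) cross=-53.323
θ=273°:   branch + wants cross > 0 → take C=(2.2541,4.5828) (cross=53.323)
θ=273°: ex = (C−B)/|BC| = (0.3670,0.9302); ey = (-0.9302,0.3670)
θ=273°: P = B + 1.24·ex + 2.99·ey = (-2.2740,1.2521)

θ=210°: -2.77 2.12
θ=273°: -2.27 1.25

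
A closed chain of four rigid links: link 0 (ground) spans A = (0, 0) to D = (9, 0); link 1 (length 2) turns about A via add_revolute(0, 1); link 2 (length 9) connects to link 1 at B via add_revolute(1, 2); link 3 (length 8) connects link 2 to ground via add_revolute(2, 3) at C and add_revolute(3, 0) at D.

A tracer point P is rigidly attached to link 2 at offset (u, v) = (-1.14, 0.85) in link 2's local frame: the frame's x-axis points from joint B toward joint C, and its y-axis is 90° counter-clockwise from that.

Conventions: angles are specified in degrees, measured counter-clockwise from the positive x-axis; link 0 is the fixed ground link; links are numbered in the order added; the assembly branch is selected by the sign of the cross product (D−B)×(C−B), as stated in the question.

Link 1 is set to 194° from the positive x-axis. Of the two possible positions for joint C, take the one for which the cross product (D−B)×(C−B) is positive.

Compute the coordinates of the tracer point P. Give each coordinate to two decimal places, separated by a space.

A=(0,0), D=(9.00,0)
B = A + 2.00·(cos194°, sin194°) = (-1.9406, -0.4838)
|BD| = 10.9513
circle(B,9.00) ∩ circle(D,8.00): a=6.2518, h=6.4742
  candidates: C₊=(4.0191,6.2602) cross=70.901; C₋=(4.5911,-6.6755) cross=-70.901
  branch + wants cross > 0 → take C=(4.0191,6.2602) (cross=70.901)
ex = (C−B)/|BC| = (0.6622,0.7493); ey = (-0.7493,0.6622)
P = B + -1.14·ex + 0.85·ey = (-3.3324,-0.7752)

-3.33 -0.78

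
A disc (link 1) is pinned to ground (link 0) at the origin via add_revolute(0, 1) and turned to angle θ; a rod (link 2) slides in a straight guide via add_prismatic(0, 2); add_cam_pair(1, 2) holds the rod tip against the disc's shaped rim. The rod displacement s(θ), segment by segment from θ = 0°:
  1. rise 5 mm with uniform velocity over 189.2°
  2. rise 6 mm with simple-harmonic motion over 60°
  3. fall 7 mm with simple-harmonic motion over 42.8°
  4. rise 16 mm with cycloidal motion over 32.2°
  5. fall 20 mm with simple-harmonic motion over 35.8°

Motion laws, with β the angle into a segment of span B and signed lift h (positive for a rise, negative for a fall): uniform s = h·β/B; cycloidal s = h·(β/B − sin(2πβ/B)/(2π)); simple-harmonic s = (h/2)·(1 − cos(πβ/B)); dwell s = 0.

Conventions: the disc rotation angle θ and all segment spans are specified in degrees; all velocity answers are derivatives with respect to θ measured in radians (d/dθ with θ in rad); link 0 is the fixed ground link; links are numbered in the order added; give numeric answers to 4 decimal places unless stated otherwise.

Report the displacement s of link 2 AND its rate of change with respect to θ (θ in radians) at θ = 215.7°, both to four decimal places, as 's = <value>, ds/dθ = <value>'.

segment 1 (0° to 189.2°, uniform, h = 5) is passed completely: s = 0.0000 + (5) = 5.0000
θ = 215.7° falls in segment 2 (189.2° to 249.2°, simple-harmonic, h = 6): β = 215.7 − 189.2 = 26.5°, B = 60°; Δs = 6/2·(1 − cos(π·0.4417)) = 2.4533; s = 5.0000 + 2.4533 = 7.4533
velocity in seg [189.2°–249.2°] (simple-harmonic), θ in radians: β = 26.5° = 0.4625 rad, B = 60° = 1.0472 rad; ds/dθ = (πh/(2B)) sin(πβ/B) = (π·6/(2·1.0472)) sin(π·0.4417) = 8.849294 mm/rad

s = 7.4533, ds/dθ = 8.8493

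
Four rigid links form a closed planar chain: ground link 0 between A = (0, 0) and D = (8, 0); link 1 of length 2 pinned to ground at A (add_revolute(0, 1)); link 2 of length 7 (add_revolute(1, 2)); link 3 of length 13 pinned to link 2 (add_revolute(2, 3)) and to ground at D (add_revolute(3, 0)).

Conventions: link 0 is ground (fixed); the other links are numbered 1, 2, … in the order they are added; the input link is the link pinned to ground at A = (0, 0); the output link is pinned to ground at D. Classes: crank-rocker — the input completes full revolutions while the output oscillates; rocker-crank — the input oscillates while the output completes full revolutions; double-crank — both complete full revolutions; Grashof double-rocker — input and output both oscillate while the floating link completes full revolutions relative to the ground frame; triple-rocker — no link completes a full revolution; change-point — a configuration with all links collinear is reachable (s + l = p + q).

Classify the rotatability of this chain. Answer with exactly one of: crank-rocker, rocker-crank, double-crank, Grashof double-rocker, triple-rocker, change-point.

lengths: ground=8, input=2, coupler=7, output=13
sorted: s=2 (shortest), l=13 (longest), p+q=15
s + l = 15 vs p + q = 15
s + l = p + q → change-point (collinear configuration reachable)

change-point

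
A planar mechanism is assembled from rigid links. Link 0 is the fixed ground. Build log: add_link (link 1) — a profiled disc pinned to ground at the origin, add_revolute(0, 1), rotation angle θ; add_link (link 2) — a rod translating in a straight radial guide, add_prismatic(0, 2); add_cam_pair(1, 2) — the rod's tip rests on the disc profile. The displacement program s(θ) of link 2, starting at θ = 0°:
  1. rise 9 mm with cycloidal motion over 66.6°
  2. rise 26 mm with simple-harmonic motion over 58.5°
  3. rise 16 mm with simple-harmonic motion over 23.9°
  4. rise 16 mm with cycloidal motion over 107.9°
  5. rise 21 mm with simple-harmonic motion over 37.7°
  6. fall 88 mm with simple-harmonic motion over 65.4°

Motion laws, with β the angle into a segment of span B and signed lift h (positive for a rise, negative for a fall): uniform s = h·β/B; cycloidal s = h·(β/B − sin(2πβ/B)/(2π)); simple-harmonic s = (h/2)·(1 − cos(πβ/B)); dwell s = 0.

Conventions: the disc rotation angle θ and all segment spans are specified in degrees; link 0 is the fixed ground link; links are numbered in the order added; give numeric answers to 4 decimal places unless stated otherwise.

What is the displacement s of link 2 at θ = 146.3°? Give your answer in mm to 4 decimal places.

seg 1 [0°–66.6°] cycloidal, h=9: full span → s += 9 → s = 9.0000
seg 2 [66.6°–125.1°] simple-harmonic, h=26: full span → s += 26 → s = 35.0000
seg 3 [125.1°–149°] simple-harmonic, h=16: θ=146.3° here. β=21.2, B=23.9. 16/2·(1 − cos(π·0.8870)) = 15.5014 → s = 50.5014

50.5014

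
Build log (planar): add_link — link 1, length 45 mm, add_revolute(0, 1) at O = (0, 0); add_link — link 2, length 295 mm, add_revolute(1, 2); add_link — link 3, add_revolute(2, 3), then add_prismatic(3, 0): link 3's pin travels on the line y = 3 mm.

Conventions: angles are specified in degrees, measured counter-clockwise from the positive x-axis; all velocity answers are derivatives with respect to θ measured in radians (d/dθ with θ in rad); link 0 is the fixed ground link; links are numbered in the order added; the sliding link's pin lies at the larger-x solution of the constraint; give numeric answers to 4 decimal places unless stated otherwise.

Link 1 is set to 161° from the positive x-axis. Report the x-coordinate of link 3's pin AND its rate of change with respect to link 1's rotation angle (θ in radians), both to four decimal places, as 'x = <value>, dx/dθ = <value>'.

geometry: r = 45 mm, L = 295 mm, e = 3 mm
crank pin P = (r cos θ, r sin θ) = (-42.548336, 14.650567)
h = r sin θ − e = 14.650567 − 3 = 11.650567
x = r cos θ + √(L² − h²) = -42.548336 + 294.769850 = 252.221514
dx/dθ = −r sin θ − h·r cos θ/√(L² − h²) (θ in radians; h = 11.650567) = -12.968874

x = 252.2215, dx/dθ = -12.9689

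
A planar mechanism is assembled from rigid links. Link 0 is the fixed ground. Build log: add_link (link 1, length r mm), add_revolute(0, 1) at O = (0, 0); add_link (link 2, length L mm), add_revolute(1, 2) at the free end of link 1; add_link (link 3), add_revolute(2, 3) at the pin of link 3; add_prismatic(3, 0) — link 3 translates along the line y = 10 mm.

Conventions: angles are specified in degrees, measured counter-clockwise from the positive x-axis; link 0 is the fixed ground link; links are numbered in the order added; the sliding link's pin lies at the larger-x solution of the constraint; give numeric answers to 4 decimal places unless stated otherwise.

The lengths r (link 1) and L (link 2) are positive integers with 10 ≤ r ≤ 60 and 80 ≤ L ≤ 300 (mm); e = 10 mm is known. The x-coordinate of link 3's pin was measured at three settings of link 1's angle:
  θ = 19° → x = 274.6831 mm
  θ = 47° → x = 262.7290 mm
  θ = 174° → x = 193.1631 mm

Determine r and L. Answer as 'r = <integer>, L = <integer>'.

constraint per measurement: (x − r cos θ)² + (r sin θ − e)² = L²
subtracting the θ₁ and θ₂ equations cancels the r² and L² terms:
r = (x₁² − x₂²) / (2[(x₁cos θ₁ + e sin θ₁) − (x₂cos θ₂ + e sin θ₂)]) = 42.0001 → r = 42
L² = (x₁ − r cos θ₁)² + (r sin θ₁ − e)² = 55225.0184 → L = 235.0000 → L = 235
check at θ₃=174°: x = 193.1631 (printed 193.1631) ✓

r = 42, L = 235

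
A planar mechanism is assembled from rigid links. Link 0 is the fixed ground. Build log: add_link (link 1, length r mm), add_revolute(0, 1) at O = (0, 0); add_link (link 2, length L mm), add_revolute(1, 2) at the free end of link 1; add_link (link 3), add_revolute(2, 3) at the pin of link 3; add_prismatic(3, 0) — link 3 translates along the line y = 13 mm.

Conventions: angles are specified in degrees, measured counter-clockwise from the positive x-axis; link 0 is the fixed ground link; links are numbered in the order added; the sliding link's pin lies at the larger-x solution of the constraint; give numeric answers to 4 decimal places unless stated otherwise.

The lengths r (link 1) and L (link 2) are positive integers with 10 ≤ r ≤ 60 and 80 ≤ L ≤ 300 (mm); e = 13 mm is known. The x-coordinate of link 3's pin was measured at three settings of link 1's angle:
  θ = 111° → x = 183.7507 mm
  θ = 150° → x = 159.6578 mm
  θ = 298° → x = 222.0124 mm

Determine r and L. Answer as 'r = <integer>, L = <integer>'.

constraint per measurement: (x − r cos θ)² + (r sin θ − e)² = L²
subtracting the θ₁ and θ₂ equations cancels the r² and L² terms:
r = (x₁² − x₂²) / (2[(x₁cos θ₁ + e sin θ₁) − (x₂cos θ₂ + e sin θ₂)]) = 53.0000 → r = 53
L² = (x₁ − r cos θ₁)² + (r sin θ₁ − e)² = 42435.9843 → L = 206.0000 → L = 206
check at θ₃=298°: x = 222.0124 (printed 222.0124) ✓

r = 53, L = 206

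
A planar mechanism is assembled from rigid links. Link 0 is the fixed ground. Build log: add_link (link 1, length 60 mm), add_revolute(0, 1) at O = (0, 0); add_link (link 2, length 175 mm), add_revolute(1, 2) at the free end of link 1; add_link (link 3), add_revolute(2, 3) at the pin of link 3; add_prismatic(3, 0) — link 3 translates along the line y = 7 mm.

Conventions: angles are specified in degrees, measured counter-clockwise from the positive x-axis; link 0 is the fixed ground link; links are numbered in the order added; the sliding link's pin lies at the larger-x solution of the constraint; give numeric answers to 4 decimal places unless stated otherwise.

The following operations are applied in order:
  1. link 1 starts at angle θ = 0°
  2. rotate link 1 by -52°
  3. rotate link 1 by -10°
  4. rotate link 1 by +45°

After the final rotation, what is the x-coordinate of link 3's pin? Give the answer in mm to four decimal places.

geometry: r = 60 mm, L = 175 mm, e = 7 mm; θ starts at 0°
rotate link 1 by -52°: θ ← 0° -52° = -52°
rotate link 1 by -10°: θ ← -52° -10° = -62°
rotate link 1 by +45°: θ ← -62° +45° = -17°
crank pin P = (r cos θ, r sin θ) = (57.378285, -17.542302)
h = r sin θ − e = -17.542302 − 7 = -24.542302
x = r cos θ + √(L² − h²) = 57.378285 + 173.270527 = 230.648812

230.6488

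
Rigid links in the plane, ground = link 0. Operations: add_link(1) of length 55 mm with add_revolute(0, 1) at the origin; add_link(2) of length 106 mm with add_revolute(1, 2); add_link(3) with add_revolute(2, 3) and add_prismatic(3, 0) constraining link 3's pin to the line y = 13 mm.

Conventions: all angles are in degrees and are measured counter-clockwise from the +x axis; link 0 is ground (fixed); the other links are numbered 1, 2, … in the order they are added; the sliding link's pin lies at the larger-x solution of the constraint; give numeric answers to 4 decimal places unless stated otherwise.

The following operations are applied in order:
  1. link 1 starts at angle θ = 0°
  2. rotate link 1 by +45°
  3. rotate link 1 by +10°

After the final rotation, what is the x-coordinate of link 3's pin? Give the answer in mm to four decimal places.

geometry: r = 55 mm, L = 106 mm, e = 13 mm; θ starts at 0°
rotate link 1 by +45°: θ ← 0° +45° = 45°
rotate link 1 by +10°: θ ← 45° +10° = 55°
crank pin P = (r cos θ, r sin θ) = (31.546704, 45.053362)
h = r sin θ − e = 45.053362 − 13 = 32.053362
x = r cos θ + √(L² − h²) = 31.546704 + 101.037527 = 132.584231

132.5842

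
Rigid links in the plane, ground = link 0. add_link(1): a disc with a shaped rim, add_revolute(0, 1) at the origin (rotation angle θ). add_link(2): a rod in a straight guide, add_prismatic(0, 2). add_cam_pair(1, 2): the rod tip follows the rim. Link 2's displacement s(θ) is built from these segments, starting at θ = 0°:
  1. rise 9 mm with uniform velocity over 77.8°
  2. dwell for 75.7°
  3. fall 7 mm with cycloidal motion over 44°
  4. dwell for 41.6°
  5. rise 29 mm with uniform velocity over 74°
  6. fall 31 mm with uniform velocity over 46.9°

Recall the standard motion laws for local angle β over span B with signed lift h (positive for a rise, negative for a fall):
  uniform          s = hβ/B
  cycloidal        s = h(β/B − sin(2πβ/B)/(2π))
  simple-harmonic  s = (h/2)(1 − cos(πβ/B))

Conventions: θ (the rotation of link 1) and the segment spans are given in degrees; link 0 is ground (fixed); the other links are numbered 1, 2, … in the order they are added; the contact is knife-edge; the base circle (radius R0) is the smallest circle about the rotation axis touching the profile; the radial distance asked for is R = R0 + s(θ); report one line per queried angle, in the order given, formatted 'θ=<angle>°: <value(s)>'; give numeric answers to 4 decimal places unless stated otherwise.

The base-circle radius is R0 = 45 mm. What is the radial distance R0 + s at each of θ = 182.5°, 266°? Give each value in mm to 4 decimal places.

segment 1 (0° to 77.8°, uniform, h = 9) is passed completely: s = 0.0000 + (9) = 9.0000
segment 2 (77.8° to 153.5°, dwell): s unchanged at 9.0000
θ = 182.5° falls in segment 3 (153.5° to 197.5°, cycloidal, h = -7): β = 182.5 − 153.5 = 29°, B = 44°; Δs = -7·(0.6591 − sin(2π·0.6591)/(2π)) = -5.5509; s = 9.0000 − 5.5509 = 3.4491
segment 3 (153.5° to 197.5°, cycloidal, h = -7) is passed completely: s = 9.0000 + (-7) = 2.0000
segment 4 (197.5° to 239.1°, dwell): s unchanged at 2.0000
θ = 266° falls in segment 5 (239.1° to 313.1°, uniform, h = 29): β = 266 − 239.1 = 26.9°, B = 74°; Δs = 29·26.9/74 = 10.5419; s = 2.0000 + 10.5419 = 12.5419
θ=182.5°: R = R0 + s = 45 + 3.4491 = 48.4491
θ=266°: R = R0 + s = 45 + 12.5419 = 57.5419

θ=182.5°: 48.4491
θ=266°: 57.5419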